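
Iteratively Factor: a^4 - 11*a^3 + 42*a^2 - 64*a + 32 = (a - 1)*(a^3 - 10*a^2 + 32*a - 32) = (a - 2)*(a - 1)*(a^2 - 8*a + 16) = (a - 4)*(a - 2)*(a - 1)*(a - 4)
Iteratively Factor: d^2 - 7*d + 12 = (d - 3)*(d - 4)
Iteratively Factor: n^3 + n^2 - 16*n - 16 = (n + 1)*(n^2 - 16) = (n - 4)*(n + 1)*(n + 4)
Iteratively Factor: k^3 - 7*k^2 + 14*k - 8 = (k - 2)*(k^2 - 5*k + 4) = (k - 2)*(k - 1)*(k - 4)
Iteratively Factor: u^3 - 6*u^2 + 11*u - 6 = (u - 1)*(u^2 - 5*u + 6) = (u - 3)*(u - 1)*(u - 2)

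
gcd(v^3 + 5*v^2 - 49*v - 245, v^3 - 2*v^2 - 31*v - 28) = v - 7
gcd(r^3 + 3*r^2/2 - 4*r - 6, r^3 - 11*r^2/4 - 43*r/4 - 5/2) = r + 2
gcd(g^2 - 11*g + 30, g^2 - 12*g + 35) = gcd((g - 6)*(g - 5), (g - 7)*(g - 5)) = g - 5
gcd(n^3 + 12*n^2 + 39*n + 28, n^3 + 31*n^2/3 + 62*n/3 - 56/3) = n^2 + 11*n + 28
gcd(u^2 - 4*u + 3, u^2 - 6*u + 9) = u - 3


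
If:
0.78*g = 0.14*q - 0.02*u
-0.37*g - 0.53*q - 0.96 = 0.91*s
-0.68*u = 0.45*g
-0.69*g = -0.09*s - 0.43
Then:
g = 0.33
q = 1.81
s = -2.24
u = -0.22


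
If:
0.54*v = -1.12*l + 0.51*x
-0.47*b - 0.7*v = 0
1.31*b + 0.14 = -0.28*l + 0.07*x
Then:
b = -0.041052577897904*x - 0.0999541027079402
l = 0.442067418022337*x - 0.0323575909021368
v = 0.0275638737314498*x + 0.067112040389617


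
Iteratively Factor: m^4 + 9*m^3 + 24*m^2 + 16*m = (m + 4)*(m^3 + 5*m^2 + 4*m) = (m + 4)^2*(m^2 + m) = m*(m + 4)^2*(m + 1)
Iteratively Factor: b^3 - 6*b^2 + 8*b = (b - 4)*(b^2 - 2*b) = (b - 4)*(b - 2)*(b)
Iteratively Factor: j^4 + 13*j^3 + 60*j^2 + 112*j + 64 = (j + 1)*(j^3 + 12*j^2 + 48*j + 64) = (j + 1)*(j + 4)*(j^2 + 8*j + 16) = (j + 1)*(j + 4)^2*(j + 4)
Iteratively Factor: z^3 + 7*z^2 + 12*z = (z)*(z^2 + 7*z + 12) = z*(z + 3)*(z + 4)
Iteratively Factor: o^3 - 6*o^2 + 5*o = (o)*(o^2 - 6*o + 5) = o*(o - 1)*(o - 5)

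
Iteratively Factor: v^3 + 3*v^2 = (v)*(v^2 + 3*v) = v^2*(v + 3)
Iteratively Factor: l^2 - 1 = (l - 1)*(l + 1)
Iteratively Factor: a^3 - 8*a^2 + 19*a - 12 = (a - 4)*(a^2 - 4*a + 3) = (a - 4)*(a - 1)*(a - 3)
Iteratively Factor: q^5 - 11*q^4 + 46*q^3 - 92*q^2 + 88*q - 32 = (q - 2)*(q^4 - 9*q^3 + 28*q^2 - 36*q + 16) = (q - 2)^2*(q^3 - 7*q^2 + 14*q - 8) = (q - 2)^2*(q - 1)*(q^2 - 6*q + 8) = (q - 4)*(q - 2)^2*(q - 1)*(q - 2)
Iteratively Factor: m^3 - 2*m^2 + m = (m - 1)*(m^2 - m) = m*(m - 1)*(m - 1)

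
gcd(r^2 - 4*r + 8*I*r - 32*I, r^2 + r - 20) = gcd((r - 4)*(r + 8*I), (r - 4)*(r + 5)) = r - 4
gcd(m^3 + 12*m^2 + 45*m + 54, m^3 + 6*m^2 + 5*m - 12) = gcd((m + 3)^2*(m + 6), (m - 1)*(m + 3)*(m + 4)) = m + 3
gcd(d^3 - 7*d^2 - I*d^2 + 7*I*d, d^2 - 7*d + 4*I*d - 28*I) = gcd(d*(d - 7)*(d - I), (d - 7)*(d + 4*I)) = d - 7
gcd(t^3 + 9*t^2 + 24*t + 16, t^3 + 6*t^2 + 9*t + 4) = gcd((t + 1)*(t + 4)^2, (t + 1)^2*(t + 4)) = t^2 + 5*t + 4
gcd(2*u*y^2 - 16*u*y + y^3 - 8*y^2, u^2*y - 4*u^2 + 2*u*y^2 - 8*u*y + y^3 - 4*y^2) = 1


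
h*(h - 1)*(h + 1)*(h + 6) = h^4 + 6*h^3 - h^2 - 6*h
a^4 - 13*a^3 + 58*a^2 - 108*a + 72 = (a - 6)*(a - 3)*(a - 2)^2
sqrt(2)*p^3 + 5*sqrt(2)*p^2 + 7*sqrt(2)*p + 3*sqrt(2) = (p + 1)*(p + 3)*(sqrt(2)*p + sqrt(2))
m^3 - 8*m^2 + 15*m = m*(m - 5)*(m - 3)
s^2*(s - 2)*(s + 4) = s^4 + 2*s^3 - 8*s^2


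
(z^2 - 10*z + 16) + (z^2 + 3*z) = 2*z^2 - 7*z + 16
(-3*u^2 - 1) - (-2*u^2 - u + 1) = -u^2 + u - 2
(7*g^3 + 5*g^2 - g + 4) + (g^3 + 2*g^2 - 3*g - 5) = 8*g^3 + 7*g^2 - 4*g - 1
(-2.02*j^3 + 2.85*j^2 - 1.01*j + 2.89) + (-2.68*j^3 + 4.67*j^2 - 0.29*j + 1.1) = -4.7*j^3 + 7.52*j^2 - 1.3*j + 3.99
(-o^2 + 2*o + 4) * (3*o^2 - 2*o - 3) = -3*o^4 + 8*o^3 + 11*o^2 - 14*o - 12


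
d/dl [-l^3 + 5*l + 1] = 5 - 3*l^2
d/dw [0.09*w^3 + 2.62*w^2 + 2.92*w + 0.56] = 0.27*w^2 + 5.24*w + 2.92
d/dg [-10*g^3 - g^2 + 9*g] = -30*g^2 - 2*g + 9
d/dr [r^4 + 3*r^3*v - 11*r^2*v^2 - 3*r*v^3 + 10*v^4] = 4*r^3 + 9*r^2*v - 22*r*v^2 - 3*v^3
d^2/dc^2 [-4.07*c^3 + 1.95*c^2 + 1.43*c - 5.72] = 3.9 - 24.42*c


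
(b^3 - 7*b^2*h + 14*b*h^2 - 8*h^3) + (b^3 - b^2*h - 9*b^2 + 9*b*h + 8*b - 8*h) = 2*b^3 - 8*b^2*h - 9*b^2 + 14*b*h^2 + 9*b*h + 8*b - 8*h^3 - 8*h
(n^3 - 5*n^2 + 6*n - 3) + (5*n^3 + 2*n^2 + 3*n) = 6*n^3 - 3*n^2 + 9*n - 3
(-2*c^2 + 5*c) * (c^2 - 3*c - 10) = -2*c^4 + 11*c^3 + 5*c^2 - 50*c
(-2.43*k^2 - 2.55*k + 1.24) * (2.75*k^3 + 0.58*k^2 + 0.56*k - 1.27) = -6.6825*k^5 - 8.4219*k^4 + 0.5702*k^3 + 2.3773*k^2 + 3.9329*k - 1.5748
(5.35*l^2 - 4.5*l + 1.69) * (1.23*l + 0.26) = 6.5805*l^3 - 4.144*l^2 + 0.9087*l + 0.4394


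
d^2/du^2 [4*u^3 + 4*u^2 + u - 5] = 24*u + 8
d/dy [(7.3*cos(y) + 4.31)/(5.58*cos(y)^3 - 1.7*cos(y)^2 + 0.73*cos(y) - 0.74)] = (81.468*cos(y)^3 + 59.7394*cos(y)^2 - 14.654*cos(y) + 8.5483)*sin(y)/(31.1364*cos(y)^6 - 18.972*cos(y)^5 + 11.0368*cos(y)^4 - 10.7404*cos(y)^3 + 3.0489*cos(y)^2 - 1.0804*cos(y) + 0.5476)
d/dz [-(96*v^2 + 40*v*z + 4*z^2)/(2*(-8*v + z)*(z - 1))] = 2*(2*(5*v + z)*(8*v - z)*(z - 1) - (8*v - z)*(24*v^2 + 10*v*z + z^2) + (z - 1)*(24*v^2 + 10*v*z + z^2))/((8*v - z)^2*(z - 1)^2)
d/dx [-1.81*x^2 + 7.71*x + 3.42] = 7.71 - 3.62*x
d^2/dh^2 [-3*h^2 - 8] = -6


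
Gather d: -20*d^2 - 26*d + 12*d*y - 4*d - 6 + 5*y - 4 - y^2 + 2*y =-20*d^2 + d*(12*y - 30) - y^2 + 7*y - 10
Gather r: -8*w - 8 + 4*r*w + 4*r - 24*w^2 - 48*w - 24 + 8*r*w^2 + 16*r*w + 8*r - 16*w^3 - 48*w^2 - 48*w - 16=r*(8*w^2 + 20*w + 12) - 16*w^3 - 72*w^2 - 104*w - 48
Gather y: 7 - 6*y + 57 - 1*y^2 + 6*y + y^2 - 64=0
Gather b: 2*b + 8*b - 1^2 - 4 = 10*b - 5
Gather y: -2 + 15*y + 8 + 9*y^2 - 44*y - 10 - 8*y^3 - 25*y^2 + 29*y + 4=-8*y^3 - 16*y^2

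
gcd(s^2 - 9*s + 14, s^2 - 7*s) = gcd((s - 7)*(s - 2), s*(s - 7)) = s - 7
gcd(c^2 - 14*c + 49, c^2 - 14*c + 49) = c^2 - 14*c + 49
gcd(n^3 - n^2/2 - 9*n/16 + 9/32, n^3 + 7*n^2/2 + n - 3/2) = n - 1/2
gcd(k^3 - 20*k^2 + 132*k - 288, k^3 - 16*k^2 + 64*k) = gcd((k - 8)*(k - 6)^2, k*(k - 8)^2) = k - 8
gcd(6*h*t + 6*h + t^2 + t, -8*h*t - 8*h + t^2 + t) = t + 1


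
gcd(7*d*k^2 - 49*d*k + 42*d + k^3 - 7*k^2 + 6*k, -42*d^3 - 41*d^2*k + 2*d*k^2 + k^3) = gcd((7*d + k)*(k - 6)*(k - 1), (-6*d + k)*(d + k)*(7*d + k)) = 7*d + k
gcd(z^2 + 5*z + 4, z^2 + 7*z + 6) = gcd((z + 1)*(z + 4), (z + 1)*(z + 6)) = z + 1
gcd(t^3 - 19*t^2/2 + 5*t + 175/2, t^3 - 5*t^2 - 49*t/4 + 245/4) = t - 5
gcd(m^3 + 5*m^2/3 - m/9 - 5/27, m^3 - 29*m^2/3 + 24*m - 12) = 1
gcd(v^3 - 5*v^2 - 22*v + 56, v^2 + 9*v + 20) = v + 4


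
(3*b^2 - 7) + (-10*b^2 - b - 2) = -7*b^2 - b - 9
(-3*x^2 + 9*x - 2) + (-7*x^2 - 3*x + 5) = -10*x^2 + 6*x + 3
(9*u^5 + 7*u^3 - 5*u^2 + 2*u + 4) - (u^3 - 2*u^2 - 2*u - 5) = 9*u^5 + 6*u^3 - 3*u^2 + 4*u + 9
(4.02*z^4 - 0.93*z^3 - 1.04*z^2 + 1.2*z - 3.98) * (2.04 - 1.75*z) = -7.035*z^5 + 9.8283*z^4 - 0.0772000000000002*z^3 - 4.2216*z^2 + 9.413*z - 8.1192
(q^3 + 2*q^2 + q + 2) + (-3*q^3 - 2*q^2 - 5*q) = -2*q^3 - 4*q + 2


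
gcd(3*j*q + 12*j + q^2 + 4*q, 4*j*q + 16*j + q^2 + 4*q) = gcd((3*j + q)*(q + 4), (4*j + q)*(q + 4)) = q + 4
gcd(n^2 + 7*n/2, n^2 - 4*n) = n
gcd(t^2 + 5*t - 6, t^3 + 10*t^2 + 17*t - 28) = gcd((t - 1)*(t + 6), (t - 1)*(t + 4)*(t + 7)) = t - 1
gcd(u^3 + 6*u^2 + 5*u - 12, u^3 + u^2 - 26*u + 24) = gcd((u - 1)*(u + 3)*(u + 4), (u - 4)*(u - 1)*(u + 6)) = u - 1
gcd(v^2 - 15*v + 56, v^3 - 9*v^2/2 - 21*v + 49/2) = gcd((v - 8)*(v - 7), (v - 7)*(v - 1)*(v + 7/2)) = v - 7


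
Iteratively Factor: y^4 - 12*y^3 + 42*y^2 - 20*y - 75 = (y - 3)*(y^3 - 9*y^2 + 15*y + 25) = (y - 3)*(y + 1)*(y^2 - 10*y + 25) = (y - 5)*(y - 3)*(y + 1)*(y - 5)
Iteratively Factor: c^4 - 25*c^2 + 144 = (c - 3)*(c^3 + 3*c^2 - 16*c - 48) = (c - 4)*(c - 3)*(c^2 + 7*c + 12) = (c - 4)*(c - 3)*(c + 3)*(c + 4)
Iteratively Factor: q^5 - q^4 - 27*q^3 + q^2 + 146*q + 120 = (q - 5)*(q^4 + 4*q^3 - 7*q^2 - 34*q - 24) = (q - 5)*(q + 1)*(q^3 + 3*q^2 - 10*q - 24) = (q - 5)*(q - 3)*(q + 1)*(q^2 + 6*q + 8) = (q - 5)*(q - 3)*(q + 1)*(q + 2)*(q + 4)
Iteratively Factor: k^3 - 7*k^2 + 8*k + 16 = (k - 4)*(k^2 - 3*k - 4) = (k - 4)*(k + 1)*(k - 4)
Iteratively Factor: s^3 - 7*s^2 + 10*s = (s - 5)*(s^2 - 2*s) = (s - 5)*(s - 2)*(s)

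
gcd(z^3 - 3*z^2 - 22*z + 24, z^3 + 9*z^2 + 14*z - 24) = z^2 + 3*z - 4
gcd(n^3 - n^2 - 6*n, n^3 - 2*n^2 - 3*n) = n^2 - 3*n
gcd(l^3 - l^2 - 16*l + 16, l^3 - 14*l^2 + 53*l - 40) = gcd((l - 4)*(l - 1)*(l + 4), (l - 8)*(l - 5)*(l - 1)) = l - 1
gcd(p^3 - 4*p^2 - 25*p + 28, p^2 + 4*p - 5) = p - 1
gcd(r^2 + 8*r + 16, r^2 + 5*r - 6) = 1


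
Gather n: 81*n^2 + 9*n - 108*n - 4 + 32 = 81*n^2 - 99*n + 28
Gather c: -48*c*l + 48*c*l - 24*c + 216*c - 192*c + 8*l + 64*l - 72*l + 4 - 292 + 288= 0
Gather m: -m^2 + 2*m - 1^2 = -m^2 + 2*m - 1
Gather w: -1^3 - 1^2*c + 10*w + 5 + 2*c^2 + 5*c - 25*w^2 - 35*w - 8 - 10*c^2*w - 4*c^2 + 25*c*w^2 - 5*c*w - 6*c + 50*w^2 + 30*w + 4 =-2*c^2 - 2*c + w^2*(25*c + 25) + w*(-10*c^2 - 5*c + 5)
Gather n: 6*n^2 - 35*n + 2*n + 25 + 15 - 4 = 6*n^2 - 33*n + 36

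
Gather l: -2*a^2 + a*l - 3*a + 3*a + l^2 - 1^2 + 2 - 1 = -2*a^2 + a*l + l^2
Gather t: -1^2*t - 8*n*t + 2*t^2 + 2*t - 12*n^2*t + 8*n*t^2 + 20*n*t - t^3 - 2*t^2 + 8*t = 8*n*t^2 - t^3 + t*(-12*n^2 + 12*n + 9)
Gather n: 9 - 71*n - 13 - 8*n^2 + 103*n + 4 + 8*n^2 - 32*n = 0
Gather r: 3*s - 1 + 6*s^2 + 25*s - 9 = 6*s^2 + 28*s - 10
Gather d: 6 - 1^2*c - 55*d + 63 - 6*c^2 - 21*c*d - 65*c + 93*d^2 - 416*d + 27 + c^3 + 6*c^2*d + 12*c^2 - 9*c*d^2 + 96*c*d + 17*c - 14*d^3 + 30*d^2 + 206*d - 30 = c^3 + 6*c^2 - 49*c - 14*d^3 + d^2*(123 - 9*c) + d*(6*c^2 + 75*c - 265) + 66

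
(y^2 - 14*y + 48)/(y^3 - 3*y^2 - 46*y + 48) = (y - 6)/(y^2 + 5*y - 6)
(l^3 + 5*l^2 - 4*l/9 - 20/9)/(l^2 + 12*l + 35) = (l^2 - 4/9)/(l + 7)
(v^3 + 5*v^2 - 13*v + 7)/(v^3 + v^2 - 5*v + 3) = (v + 7)/(v + 3)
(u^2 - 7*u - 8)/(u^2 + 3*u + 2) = (u - 8)/(u + 2)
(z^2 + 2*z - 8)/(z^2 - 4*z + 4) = (z + 4)/(z - 2)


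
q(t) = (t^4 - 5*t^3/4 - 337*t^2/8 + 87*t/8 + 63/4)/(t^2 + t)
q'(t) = (-2*t - 1)*(t^4 - 5*t^3/4 - 337*t^2/8 + 87*t/8 + 63/4)/(t^2 + t)^2 + (4*t^3 - 15*t^2/4 - 337*t/4 + 87/8)/(t^2 + t) = (8*t^5 + 7*t^4 - 10*t^3 - 212*t^2 - 126*t - 63)/(4*t^2*(t^2 + 2*t + 1))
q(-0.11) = -143.47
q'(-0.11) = -1348.31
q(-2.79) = -51.01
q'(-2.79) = -20.78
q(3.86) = -22.38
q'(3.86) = 2.93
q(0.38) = 26.22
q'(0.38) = -128.94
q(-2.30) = -63.18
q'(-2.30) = -30.54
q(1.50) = -16.50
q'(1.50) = -11.85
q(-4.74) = -19.42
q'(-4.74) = -14.93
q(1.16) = -11.36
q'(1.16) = -19.14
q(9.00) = 26.12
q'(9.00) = 15.21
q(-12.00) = 126.63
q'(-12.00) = -26.65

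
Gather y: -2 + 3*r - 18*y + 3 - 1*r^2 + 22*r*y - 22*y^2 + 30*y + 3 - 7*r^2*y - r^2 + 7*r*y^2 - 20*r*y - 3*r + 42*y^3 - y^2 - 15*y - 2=-2*r^2 + 42*y^3 + y^2*(7*r - 23) + y*(-7*r^2 + 2*r - 3) + 2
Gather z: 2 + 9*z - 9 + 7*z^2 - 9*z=7*z^2 - 7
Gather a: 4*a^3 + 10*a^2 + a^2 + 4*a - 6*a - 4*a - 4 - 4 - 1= 4*a^3 + 11*a^2 - 6*a - 9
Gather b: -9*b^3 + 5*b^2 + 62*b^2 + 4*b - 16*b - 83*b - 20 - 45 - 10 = -9*b^3 + 67*b^2 - 95*b - 75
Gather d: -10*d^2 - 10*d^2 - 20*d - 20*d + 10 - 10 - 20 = -20*d^2 - 40*d - 20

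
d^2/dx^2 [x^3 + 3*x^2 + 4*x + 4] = 6*x + 6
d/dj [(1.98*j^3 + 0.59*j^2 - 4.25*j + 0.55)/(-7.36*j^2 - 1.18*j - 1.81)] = (-14.5728*j^4 - 4.6728*j^3 - 42.7276*j^2 + 5.9602*j + 8.3415)/(54.1696*j^4 + 17.3696*j^3 + 28.0356*j^2 + 4.2716*j + 3.2761)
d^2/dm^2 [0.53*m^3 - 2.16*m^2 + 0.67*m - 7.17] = 3.18*m - 4.32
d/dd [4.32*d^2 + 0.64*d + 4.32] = 8.64*d + 0.64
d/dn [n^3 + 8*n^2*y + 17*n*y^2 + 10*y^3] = 3*n^2 + 16*n*y + 17*y^2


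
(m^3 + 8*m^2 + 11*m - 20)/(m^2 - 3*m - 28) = (m^2 + 4*m - 5)/(m - 7)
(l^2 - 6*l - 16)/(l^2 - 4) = (l - 8)/(l - 2)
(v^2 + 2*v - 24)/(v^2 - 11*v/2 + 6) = 2*(v + 6)/(2*v - 3)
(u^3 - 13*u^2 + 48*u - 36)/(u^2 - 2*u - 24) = (u^2 - 7*u + 6)/(u + 4)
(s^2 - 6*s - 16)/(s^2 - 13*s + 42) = (s^2 - 6*s - 16)/(s^2 - 13*s + 42)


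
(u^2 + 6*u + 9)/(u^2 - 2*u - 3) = (u^2 + 6*u + 9)/(u^2 - 2*u - 3)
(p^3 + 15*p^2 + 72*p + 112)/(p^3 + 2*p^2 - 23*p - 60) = (p^2 + 11*p + 28)/(p^2 - 2*p - 15)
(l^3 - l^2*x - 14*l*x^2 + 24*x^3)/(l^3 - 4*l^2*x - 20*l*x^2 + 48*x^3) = (-l + 3*x)/(-l + 6*x)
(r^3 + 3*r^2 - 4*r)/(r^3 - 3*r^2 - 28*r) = (r - 1)/(r - 7)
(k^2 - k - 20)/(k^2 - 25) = (k + 4)/(k + 5)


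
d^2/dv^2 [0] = 0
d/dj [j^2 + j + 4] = 2*j + 1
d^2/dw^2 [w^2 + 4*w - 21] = 2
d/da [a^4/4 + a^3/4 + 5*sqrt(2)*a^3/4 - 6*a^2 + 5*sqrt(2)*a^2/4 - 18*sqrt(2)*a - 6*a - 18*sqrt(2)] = a^3 + 3*a^2/4 + 15*sqrt(2)*a^2/4 - 12*a + 5*sqrt(2)*a/2 - 18*sqrt(2) - 6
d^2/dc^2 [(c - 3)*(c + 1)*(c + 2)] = 6*c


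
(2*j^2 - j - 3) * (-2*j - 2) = -4*j^3 - 2*j^2 + 8*j + 6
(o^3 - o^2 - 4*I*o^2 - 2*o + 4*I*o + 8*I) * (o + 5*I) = o^4 - o^3 + I*o^3 + 18*o^2 - I*o^2 - 20*o - 2*I*o - 40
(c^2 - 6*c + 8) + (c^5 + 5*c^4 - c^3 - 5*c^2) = c^5 + 5*c^4 - c^3 - 4*c^2 - 6*c + 8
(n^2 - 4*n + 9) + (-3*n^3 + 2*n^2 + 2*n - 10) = -3*n^3 + 3*n^2 - 2*n - 1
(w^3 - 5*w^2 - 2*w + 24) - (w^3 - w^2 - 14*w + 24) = -4*w^2 + 12*w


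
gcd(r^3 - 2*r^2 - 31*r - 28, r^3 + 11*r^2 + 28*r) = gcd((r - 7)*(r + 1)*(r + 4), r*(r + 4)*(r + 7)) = r + 4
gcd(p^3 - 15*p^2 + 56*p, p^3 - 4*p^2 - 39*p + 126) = p - 7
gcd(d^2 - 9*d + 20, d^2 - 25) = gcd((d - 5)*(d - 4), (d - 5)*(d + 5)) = d - 5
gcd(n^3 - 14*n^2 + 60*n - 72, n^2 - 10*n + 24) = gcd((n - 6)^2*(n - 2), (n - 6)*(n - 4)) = n - 6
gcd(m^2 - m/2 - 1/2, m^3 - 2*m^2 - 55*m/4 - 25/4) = m + 1/2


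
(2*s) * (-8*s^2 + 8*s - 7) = -16*s^3 + 16*s^2 - 14*s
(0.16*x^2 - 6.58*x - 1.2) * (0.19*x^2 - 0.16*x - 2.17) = 0.0304*x^4 - 1.2758*x^3 + 0.4776*x^2 + 14.4706*x + 2.604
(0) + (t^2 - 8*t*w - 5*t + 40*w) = t^2 - 8*t*w - 5*t + 40*w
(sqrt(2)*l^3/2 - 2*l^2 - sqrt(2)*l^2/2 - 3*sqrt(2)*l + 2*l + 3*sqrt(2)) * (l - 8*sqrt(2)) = sqrt(2)*l^4/2 - 10*l^3 - sqrt(2)*l^3/2 + 10*l^2 + 13*sqrt(2)*l^2 - 13*sqrt(2)*l + 48*l - 48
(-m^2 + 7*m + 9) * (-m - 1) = m^3 - 6*m^2 - 16*m - 9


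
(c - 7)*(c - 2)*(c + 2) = c^3 - 7*c^2 - 4*c + 28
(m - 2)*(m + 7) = m^2 + 5*m - 14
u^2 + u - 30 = (u - 5)*(u + 6)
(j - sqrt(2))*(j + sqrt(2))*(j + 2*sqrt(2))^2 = j^4 + 4*sqrt(2)*j^3 + 6*j^2 - 8*sqrt(2)*j - 16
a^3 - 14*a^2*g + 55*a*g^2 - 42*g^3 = (a - 7*g)*(a - 6*g)*(a - g)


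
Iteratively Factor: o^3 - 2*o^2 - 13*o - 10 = (o - 5)*(o^2 + 3*o + 2) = (o - 5)*(o + 2)*(o + 1)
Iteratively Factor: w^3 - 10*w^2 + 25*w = (w - 5)*(w^2 - 5*w) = w*(w - 5)*(w - 5)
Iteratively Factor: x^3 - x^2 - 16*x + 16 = (x - 4)*(x^2 + 3*x - 4) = (x - 4)*(x + 4)*(x - 1)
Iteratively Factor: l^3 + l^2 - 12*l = (l - 3)*(l^2 + 4*l) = l*(l - 3)*(l + 4)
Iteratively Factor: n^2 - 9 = (n + 3)*(n - 3)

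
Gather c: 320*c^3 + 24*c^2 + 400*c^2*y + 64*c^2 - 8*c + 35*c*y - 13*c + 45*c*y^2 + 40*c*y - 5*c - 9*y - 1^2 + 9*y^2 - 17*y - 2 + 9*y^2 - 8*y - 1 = 320*c^3 + c^2*(400*y + 88) + c*(45*y^2 + 75*y - 26) + 18*y^2 - 34*y - 4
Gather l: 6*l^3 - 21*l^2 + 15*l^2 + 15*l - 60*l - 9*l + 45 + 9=6*l^3 - 6*l^2 - 54*l + 54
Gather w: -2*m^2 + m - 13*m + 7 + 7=-2*m^2 - 12*m + 14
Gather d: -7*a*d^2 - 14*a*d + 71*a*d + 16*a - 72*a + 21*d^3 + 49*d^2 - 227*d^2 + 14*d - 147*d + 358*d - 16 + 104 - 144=-56*a + 21*d^3 + d^2*(-7*a - 178) + d*(57*a + 225) - 56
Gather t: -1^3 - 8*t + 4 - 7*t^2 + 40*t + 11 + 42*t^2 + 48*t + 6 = 35*t^2 + 80*t + 20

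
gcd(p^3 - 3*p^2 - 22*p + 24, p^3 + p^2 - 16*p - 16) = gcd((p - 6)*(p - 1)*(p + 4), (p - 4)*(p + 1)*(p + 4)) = p + 4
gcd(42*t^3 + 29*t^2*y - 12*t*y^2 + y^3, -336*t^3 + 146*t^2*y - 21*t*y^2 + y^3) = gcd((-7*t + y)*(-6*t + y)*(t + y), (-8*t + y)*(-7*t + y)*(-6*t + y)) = 42*t^2 - 13*t*y + y^2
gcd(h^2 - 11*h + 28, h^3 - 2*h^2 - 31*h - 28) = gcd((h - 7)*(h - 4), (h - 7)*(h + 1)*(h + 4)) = h - 7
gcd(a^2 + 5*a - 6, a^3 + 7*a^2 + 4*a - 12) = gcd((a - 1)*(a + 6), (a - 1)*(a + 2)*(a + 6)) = a^2 + 5*a - 6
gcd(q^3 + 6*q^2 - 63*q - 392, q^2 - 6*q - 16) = q - 8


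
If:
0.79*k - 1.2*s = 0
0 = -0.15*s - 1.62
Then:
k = -16.41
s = -10.80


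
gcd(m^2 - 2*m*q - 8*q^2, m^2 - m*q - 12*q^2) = -m + 4*q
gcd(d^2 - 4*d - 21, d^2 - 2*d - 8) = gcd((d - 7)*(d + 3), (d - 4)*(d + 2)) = 1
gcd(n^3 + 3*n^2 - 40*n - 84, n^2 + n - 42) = n^2 + n - 42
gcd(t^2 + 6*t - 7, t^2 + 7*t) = t + 7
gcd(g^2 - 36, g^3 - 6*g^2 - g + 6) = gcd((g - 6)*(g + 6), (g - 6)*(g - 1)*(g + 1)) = g - 6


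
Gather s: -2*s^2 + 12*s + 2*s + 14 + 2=-2*s^2 + 14*s + 16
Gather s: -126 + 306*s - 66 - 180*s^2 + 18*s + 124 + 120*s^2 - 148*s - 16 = -60*s^2 + 176*s - 84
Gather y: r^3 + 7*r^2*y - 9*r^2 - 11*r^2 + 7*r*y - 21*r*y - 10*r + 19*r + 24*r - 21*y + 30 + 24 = r^3 - 20*r^2 + 33*r + y*(7*r^2 - 14*r - 21) + 54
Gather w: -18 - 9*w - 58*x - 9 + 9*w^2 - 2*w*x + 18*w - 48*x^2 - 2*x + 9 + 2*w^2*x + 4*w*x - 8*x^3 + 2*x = w^2*(2*x + 9) + w*(2*x + 9) - 8*x^3 - 48*x^2 - 58*x - 18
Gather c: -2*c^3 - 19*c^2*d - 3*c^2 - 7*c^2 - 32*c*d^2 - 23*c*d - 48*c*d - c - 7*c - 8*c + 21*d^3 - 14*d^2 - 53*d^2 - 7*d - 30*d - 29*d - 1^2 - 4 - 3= -2*c^3 + c^2*(-19*d - 10) + c*(-32*d^2 - 71*d - 16) + 21*d^3 - 67*d^2 - 66*d - 8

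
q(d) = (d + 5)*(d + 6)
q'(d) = 2*d + 11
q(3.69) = 84.21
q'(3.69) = 18.38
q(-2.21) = 10.57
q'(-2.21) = 6.58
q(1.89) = 54.36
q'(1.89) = 14.78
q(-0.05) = 29.45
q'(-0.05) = 10.90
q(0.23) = 32.58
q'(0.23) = 11.46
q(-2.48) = 8.87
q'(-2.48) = 6.04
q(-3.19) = 5.09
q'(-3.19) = 4.62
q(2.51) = 63.91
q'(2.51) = 16.02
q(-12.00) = 42.00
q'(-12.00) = -13.00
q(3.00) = 72.00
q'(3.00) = 17.00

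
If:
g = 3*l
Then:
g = 3*l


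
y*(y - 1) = y^2 - y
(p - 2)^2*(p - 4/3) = p^3 - 16*p^2/3 + 28*p/3 - 16/3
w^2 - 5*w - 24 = (w - 8)*(w + 3)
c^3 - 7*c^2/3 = c^2*(c - 7/3)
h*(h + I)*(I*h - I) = I*h^3 - h^2 - I*h^2 + h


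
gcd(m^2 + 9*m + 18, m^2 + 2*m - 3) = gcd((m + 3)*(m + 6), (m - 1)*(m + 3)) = m + 3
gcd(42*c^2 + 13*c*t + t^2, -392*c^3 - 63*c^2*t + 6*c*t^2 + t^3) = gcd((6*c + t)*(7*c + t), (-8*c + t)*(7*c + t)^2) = 7*c + t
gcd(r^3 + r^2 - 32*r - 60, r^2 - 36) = r - 6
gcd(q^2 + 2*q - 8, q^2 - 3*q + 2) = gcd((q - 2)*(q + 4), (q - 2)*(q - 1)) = q - 2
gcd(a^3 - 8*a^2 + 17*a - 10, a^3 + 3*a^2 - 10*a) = a - 2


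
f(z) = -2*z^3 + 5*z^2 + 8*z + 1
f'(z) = -6*z^2 + 10*z + 8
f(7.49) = -498.96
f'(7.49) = -253.70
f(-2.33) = 34.80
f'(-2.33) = -47.87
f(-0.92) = -0.57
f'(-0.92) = -6.28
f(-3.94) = 169.42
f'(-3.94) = -124.54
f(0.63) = 7.52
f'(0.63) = 11.92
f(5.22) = -105.47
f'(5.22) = -103.29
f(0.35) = 4.33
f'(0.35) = 10.76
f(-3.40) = 110.21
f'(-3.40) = -95.36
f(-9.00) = 1792.00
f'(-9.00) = -568.00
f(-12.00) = 4081.00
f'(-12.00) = -976.00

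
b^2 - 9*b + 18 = (b - 6)*(b - 3)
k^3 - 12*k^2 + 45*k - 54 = (k - 6)*(k - 3)^2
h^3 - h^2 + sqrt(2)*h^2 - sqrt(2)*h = h*(h - 1)*(h + sqrt(2))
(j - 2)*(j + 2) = j^2 - 4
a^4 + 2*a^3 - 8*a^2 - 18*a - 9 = (a - 3)*(a + 1)^2*(a + 3)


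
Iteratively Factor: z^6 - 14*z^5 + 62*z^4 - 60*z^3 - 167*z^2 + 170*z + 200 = (z - 5)*(z^5 - 9*z^4 + 17*z^3 + 25*z^2 - 42*z - 40) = (z - 5)^2*(z^4 - 4*z^3 - 3*z^2 + 10*z + 8) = (z - 5)^2*(z + 1)*(z^3 - 5*z^2 + 2*z + 8) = (z - 5)^2*(z - 2)*(z + 1)*(z^2 - 3*z - 4) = (z - 5)^2*(z - 2)*(z + 1)^2*(z - 4)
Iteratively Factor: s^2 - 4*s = (s)*(s - 4)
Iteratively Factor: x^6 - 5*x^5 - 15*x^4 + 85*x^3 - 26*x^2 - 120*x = (x - 5)*(x^5 - 15*x^3 + 10*x^2 + 24*x) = (x - 5)*(x - 3)*(x^4 + 3*x^3 - 6*x^2 - 8*x) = (x - 5)*(x - 3)*(x - 2)*(x^3 + 5*x^2 + 4*x) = x*(x - 5)*(x - 3)*(x - 2)*(x^2 + 5*x + 4) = x*(x - 5)*(x - 3)*(x - 2)*(x + 1)*(x + 4)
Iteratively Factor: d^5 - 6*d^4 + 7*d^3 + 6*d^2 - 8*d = (d - 1)*(d^4 - 5*d^3 + 2*d^2 + 8*d) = (d - 4)*(d - 1)*(d^3 - d^2 - 2*d) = (d - 4)*(d - 1)*(d + 1)*(d^2 - 2*d) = (d - 4)*(d - 2)*(d - 1)*(d + 1)*(d)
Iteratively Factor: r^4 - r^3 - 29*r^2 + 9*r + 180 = (r + 3)*(r^3 - 4*r^2 - 17*r + 60) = (r + 3)*(r + 4)*(r^2 - 8*r + 15) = (r - 5)*(r + 3)*(r + 4)*(r - 3)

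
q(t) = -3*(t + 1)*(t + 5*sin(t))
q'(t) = -3*t - 3*(t + 1)*(5*cos(t) + 1) - 15*sin(t)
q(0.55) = -14.71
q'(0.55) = -33.96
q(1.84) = -56.74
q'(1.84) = -17.17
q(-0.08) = 1.32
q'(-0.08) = -15.08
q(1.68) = -53.47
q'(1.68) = -23.61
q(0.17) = -3.57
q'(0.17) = -23.85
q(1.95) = -58.36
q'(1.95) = -12.25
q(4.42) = 5.98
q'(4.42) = 8.28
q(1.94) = -58.24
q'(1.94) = -12.71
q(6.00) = -96.66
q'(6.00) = -135.63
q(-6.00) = -69.04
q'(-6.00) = 100.82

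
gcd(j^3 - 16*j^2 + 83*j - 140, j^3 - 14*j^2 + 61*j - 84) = j^2 - 11*j + 28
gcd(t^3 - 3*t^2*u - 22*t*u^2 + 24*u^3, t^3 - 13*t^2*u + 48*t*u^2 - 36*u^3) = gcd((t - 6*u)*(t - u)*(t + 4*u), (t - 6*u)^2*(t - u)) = t^2 - 7*t*u + 6*u^2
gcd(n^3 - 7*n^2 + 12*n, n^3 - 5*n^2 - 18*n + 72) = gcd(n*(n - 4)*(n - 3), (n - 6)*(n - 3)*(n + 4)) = n - 3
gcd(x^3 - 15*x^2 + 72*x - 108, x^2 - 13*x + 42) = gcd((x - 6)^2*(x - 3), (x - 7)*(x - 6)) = x - 6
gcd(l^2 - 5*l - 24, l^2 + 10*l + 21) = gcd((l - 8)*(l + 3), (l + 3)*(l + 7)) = l + 3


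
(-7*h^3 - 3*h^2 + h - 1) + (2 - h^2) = -7*h^3 - 4*h^2 + h + 1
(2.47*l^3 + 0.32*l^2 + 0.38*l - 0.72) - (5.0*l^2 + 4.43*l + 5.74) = 2.47*l^3 - 4.68*l^2 - 4.05*l - 6.46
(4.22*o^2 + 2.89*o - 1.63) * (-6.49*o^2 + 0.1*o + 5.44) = -27.3878*o^4 - 18.3341*o^3 + 33.8245*o^2 + 15.5586*o - 8.8672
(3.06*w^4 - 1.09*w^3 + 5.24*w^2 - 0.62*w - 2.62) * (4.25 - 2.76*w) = -8.4456*w^5 + 16.0134*w^4 - 19.0949*w^3 + 23.9812*w^2 + 4.5962*w - 11.135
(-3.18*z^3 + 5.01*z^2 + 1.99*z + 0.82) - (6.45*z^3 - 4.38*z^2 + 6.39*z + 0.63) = -9.63*z^3 + 9.39*z^2 - 4.4*z + 0.19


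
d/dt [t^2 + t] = 2*t + 1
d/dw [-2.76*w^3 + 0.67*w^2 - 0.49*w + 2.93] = -8.28*w^2 + 1.34*w - 0.49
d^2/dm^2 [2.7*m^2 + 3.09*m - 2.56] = 5.40000000000000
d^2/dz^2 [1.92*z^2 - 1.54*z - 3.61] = 3.84000000000000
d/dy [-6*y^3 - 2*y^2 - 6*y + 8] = -18*y^2 - 4*y - 6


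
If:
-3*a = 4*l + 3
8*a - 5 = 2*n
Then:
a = n/4 + 5/8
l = -3*n/16 - 39/32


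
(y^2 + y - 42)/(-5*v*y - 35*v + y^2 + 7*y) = (y - 6)/(-5*v + y)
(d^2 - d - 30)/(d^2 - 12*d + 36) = (d + 5)/(d - 6)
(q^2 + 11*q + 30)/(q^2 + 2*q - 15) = (q + 6)/(q - 3)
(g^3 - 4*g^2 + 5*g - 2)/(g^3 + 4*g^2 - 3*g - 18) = (g^2 - 2*g + 1)/(g^2 + 6*g + 9)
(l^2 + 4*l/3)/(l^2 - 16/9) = 3*l/(3*l - 4)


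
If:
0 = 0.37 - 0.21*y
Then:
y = 1.76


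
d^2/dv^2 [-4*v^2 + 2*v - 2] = -8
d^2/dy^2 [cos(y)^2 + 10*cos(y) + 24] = -10*cos(y) - 2*cos(2*y)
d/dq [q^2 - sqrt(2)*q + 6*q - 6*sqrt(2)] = 2*q - sqrt(2) + 6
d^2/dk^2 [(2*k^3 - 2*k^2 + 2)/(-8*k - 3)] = 4*(-64*k^3 - 72*k^2 - 27*k - 55)/(512*k^3 + 576*k^2 + 216*k + 27)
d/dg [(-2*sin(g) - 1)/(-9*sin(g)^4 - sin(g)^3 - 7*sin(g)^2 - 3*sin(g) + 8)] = -(54*sin(g)^4 + 40*sin(g)^3 + 17*sin(g)^2 + 14*sin(g) + 19)*cos(g)/(9*sin(g)^4 + sin(g)^3 + 7*sin(g)^2 + 3*sin(g) - 8)^2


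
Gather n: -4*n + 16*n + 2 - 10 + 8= 12*n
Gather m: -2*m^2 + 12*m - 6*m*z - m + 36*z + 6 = -2*m^2 + m*(11 - 6*z) + 36*z + 6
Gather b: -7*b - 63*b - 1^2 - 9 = -70*b - 10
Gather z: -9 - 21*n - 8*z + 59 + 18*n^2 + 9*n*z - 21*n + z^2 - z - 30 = 18*n^2 - 42*n + z^2 + z*(9*n - 9) + 20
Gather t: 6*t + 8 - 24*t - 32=-18*t - 24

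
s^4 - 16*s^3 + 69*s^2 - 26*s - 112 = (s - 8)*(s - 7)*(s - 2)*(s + 1)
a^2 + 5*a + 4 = (a + 1)*(a + 4)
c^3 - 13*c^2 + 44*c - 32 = (c - 8)*(c - 4)*(c - 1)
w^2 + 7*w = w*(w + 7)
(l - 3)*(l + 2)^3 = l^4 + 3*l^3 - 6*l^2 - 28*l - 24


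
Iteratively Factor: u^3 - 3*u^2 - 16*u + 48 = (u - 4)*(u^2 + u - 12) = (u - 4)*(u - 3)*(u + 4)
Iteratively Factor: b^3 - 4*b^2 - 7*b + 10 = (b - 1)*(b^2 - 3*b - 10) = (b - 1)*(b + 2)*(b - 5)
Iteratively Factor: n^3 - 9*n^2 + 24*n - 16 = (n - 4)*(n^2 - 5*n + 4) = (n - 4)*(n - 1)*(n - 4)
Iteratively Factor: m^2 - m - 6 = (m - 3)*(m + 2)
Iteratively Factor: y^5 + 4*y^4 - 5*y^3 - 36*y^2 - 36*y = (y - 3)*(y^4 + 7*y^3 + 16*y^2 + 12*y) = (y - 3)*(y + 2)*(y^3 + 5*y^2 + 6*y) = y*(y - 3)*(y + 2)*(y^2 + 5*y + 6) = y*(y - 3)*(y + 2)^2*(y + 3)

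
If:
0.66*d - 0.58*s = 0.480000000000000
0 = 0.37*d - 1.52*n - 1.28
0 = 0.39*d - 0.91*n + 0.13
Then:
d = -5.32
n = -2.14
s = -6.88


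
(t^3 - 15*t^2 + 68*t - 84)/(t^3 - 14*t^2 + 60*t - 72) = (t - 7)/(t - 6)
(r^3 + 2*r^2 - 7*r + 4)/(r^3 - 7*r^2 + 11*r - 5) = (r + 4)/(r - 5)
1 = 1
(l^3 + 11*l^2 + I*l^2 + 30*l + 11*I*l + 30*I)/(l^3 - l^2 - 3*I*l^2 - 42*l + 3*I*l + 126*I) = (l^2 + l*(5 + I) + 5*I)/(l^2 - l*(7 + 3*I) + 21*I)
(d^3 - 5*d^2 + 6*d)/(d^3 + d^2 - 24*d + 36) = d/(d + 6)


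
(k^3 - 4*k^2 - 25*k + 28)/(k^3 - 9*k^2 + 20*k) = (k^3 - 4*k^2 - 25*k + 28)/(k*(k^2 - 9*k + 20))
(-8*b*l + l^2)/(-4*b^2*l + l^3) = (8*b - l)/(4*b^2 - l^2)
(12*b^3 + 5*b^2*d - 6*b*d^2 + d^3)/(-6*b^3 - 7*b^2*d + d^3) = (-4*b + d)/(2*b + d)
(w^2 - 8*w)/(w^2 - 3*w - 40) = w/(w + 5)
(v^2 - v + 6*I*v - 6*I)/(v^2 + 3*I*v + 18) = (v - 1)/(v - 3*I)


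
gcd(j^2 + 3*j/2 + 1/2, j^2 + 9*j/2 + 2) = j + 1/2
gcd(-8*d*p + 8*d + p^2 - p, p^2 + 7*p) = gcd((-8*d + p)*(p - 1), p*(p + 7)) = 1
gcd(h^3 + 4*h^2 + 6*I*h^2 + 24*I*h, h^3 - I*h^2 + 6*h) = h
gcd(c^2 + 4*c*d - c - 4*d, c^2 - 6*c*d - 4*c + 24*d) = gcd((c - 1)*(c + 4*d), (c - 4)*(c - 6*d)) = 1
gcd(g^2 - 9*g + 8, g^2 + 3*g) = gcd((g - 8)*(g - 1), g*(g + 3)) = 1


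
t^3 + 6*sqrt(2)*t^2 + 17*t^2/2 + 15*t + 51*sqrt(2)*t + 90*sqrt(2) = (t + 5/2)*(t + 6)*(t + 6*sqrt(2))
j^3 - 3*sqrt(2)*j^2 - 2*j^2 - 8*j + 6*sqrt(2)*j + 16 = (j - 2)*(j - 4*sqrt(2))*(j + sqrt(2))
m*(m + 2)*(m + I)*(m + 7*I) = m^4 + 2*m^3 + 8*I*m^3 - 7*m^2 + 16*I*m^2 - 14*m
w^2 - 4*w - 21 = (w - 7)*(w + 3)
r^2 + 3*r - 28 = (r - 4)*(r + 7)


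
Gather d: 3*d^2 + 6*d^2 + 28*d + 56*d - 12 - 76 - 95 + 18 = 9*d^2 + 84*d - 165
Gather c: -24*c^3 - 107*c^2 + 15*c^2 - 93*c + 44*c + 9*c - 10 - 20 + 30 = -24*c^3 - 92*c^2 - 40*c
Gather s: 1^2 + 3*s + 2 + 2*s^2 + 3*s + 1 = 2*s^2 + 6*s + 4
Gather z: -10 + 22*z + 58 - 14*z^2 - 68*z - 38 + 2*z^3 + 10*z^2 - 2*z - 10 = 2*z^3 - 4*z^2 - 48*z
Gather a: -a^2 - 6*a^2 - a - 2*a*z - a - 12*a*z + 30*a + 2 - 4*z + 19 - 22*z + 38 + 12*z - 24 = -7*a^2 + a*(28 - 14*z) - 14*z + 35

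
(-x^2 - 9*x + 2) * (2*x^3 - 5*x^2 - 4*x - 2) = -2*x^5 - 13*x^4 + 53*x^3 + 28*x^2 + 10*x - 4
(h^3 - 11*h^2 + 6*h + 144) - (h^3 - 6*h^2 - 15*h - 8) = -5*h^2 + 21*h + 152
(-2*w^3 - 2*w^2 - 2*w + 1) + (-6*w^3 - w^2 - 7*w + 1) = -8*w^3 - 3*w^2 - 9*w + 2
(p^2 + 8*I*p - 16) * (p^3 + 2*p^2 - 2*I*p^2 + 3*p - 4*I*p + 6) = p^5 + 2*p^4 + 6*I*p^4 + 3*p^3 + 12*I*p^3 + 6*p^2 + 56*I*p^2 - 48*p + 112*I*p - 96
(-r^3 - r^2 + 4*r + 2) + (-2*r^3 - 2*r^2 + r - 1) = -3*r^3 - 3*r^2 + 5*r + 1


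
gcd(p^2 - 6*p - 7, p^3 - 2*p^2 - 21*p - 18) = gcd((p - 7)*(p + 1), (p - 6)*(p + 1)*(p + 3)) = p + 1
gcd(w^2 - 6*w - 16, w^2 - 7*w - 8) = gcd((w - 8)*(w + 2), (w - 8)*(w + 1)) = w - 8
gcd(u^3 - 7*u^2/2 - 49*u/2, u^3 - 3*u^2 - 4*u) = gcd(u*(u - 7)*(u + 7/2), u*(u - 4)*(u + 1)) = u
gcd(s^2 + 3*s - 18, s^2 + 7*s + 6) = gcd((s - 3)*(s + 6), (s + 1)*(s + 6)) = s + 6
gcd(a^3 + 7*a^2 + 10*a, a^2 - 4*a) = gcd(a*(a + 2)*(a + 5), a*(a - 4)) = a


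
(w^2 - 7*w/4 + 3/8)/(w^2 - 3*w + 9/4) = (4*w - 1)/(2*(2*w - 3))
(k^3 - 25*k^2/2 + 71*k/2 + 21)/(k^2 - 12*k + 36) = (2*k^2 - 13*k - 7)/(2*(k - 6))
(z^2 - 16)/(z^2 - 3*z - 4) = (z + 4)/(z + 1)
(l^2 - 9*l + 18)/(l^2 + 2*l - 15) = (l - 6)/(l + 5)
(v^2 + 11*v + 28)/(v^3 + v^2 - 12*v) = (v + 7)/(v*(v - 3))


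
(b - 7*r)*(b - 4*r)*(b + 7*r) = b^3 - 4*b^2*r - 49*b*r^2 + 196*r^3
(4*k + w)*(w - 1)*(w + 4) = 4*k*w^2 + 12*k*w - 16*k + w^3 + 3*w^2 - 4*w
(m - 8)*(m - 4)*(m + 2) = m^3 - 10*m^2 + 8*m + 64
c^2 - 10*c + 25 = (c - 5)^2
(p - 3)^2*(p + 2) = p^3 - 4*p^2 - 3*p + 18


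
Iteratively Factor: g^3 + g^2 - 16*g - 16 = (g + 4)*(g^2 - 3*g - 4) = (g - 4)*(g + 4)*(g + 1)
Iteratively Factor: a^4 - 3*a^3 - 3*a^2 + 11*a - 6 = (a + 2)*(a^3 - 5*a^2 + 7*a - 3) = (a - 1)*(a + 2)*(a^2 - 4*a + 3) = (a - 1)^2*(a + 2)*(a - 3)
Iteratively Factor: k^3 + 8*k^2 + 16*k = (k + 4)*(k^2 + 4*k) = k*(k + 4)*(k + 4)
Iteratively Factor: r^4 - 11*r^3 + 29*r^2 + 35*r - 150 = (r - 5)*(r^3 - 6*r^2 - r + 30) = (r - 5)*(r - 3)*(r^2 - 3*r - 10) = (r - 5)^2*(r - 3)*(r + 2)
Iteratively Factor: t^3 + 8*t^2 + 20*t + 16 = (t + 2)*(t^2 + 6*t + 8) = (t + 2)^2*(t + 4)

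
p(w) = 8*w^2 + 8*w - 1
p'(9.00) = 152.00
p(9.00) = 719.00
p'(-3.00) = -40.00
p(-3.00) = 47.00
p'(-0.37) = 2.08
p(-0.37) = -2.86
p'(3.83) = 69.28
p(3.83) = 146.99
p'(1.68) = 34.88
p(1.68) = 35.02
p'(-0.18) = 5.12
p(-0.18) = -2.18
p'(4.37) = 77.92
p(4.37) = 186.74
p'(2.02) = 40.32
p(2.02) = 47.80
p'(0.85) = 21.60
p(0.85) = 11.58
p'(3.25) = 60.00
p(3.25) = 109.50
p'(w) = 16*w + 8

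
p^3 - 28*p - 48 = (p - 6)*(p + 2)*(p + 4)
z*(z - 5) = z^2 - 5*z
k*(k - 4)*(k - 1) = k^3 - 5*k^2 + 4*k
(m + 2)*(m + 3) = m^2 + 5*m + 6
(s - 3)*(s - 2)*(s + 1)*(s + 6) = s^4 + 2*s^3 - 23*s^2 + 12*s + 36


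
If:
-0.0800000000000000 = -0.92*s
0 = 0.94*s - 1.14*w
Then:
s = 0.09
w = 0.07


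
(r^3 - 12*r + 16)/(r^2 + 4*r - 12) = (r^2 + 2*r - 8)/(r + 6)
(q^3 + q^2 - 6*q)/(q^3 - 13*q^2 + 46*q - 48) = q*(q + 3)/(q^2 - 11*q + 24)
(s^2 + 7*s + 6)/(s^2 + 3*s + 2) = (s + 6)/(s + 2)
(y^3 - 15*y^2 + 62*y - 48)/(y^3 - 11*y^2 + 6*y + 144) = (y - 1)/(y + 3)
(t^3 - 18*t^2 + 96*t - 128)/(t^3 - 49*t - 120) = (t^2 - 10*t + 16)/(t^2 + 8*t + 15)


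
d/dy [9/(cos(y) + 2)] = 9*sin(y)/(cos(y) + 2)^2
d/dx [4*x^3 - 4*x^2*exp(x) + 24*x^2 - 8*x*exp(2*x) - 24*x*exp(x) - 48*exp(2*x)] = -4*x^2*exp(x) + 12*x^2 - 16*x*exp(2*x) - 32*x*exp(x) + 48*x - 104*exp(2*x) - 24*exp(x)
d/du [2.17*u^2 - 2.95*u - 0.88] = 4.34*u - 2.95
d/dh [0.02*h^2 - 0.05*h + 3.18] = 0.04*h - 0.05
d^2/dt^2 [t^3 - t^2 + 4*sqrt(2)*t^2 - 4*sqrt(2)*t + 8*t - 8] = 6*t - 2 + 8*sqrt(2)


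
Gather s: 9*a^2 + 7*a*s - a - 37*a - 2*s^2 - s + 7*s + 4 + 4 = 9*a^2 - 38*a - 2*s^2 + s*(7*a + 6) + 8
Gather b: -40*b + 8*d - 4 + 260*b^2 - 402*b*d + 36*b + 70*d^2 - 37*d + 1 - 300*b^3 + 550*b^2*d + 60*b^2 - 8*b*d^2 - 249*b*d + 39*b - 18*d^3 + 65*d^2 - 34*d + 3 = -300*b^3 + b^2*(550*d + 320) + b*(-8*d^2 - 651*d + 35) - 18*d^3 + 135*d^2 - 63*d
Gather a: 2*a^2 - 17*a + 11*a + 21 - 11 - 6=2*a^2 - 6*a + 4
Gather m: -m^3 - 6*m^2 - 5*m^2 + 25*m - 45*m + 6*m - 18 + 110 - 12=-m^3 - 11*m^2 - 14*m + 80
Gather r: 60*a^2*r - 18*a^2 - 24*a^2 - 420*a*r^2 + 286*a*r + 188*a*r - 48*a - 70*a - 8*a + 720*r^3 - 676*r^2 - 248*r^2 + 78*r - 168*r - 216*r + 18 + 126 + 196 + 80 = -42*a^2 - 126*a + 720*r^3 + r^2*(-420*a - 924) + r*(60*a^2 + 474*a - 306) + 420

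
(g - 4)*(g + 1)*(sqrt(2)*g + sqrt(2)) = sqrt(2)*g^3 - 2*sqrt(2)*g^2 - 7*sqrt(2)*g - 4*sqrt(2)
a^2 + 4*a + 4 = (a + 2)^2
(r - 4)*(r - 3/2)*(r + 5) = r^3 - r^2/2 - 43*r/2 + 30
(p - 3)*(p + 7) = p^2 + 4*p - 21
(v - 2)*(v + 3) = v^2 + v - 6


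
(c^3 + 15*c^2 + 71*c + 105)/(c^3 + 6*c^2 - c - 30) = (c + 7)/(c - 2)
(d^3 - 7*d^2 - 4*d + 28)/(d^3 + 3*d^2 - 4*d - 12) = (d - 7)/(d + 3)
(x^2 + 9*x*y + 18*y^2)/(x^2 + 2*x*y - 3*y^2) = (x + 6*y)/(x - y)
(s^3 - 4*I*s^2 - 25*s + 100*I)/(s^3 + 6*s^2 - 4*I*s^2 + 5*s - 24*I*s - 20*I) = (s - 5)/(s + 1)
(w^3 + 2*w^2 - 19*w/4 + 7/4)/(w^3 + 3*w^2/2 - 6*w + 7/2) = (w - 1/2)/(w - 1)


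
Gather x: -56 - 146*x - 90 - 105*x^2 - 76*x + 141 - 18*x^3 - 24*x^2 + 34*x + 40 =-18*x^3 - 129*x^2 - 188*x + 35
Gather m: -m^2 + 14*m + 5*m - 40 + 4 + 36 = -m^2 + 19*m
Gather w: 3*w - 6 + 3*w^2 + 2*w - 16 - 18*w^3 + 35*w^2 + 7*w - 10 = -18*w^3 + 38*w^2 + 12*w - 32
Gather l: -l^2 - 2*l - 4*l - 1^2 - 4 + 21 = -l^2 - 6*l + 16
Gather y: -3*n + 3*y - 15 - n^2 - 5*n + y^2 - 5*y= -n^2 - 8*n + y^2 - 2*y - 15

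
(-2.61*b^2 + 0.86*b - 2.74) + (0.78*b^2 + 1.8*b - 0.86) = -1.83*b^2 + 2.66*b - 3.6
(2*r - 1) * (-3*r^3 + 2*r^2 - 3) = -6*r^4 + 7*r^3 - 2*r^2 - 6*r + 3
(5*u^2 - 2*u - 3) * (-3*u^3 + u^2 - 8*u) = -15*u^5 + 11*u^4 - 33*u^3 + 13*u^2 + 24*u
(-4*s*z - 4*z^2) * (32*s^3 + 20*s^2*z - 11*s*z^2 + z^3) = -128*s^4*z - 208*s^3*z^2 - 36*s^2*z^3 + 40*s*z^4 - 4*z^5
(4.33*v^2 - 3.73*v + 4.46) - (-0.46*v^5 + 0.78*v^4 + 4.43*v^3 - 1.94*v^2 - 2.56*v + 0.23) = 0.46*v^5 - 0.78*v^4 - 4.43*v^3 + 6.27*v^2 - 1.17*v + 4.23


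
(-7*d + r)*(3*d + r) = -21*d^2 - 4*d*r + r^2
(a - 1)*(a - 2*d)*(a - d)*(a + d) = a^4 - 2*a^3*d - a^3 - a^2*d^2 + 2*a^2*d + 2*a*d^3 + a*d^2 - 2*d^3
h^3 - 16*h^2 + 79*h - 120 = (h - 8)*(h - 5)*(h - 3)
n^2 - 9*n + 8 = (n - 8)*(n - 1)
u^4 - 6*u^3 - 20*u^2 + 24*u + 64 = (u - 8)*(u - 2)*(u + 2)^2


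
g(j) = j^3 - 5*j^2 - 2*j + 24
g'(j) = 3*j^2 - 10*j - 2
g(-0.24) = 24.18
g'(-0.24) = 0.57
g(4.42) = 3.83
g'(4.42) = 12.41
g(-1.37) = 14.78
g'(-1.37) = 17.33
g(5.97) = 46.63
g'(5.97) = 45.22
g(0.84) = 19.38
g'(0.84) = -8.28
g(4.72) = 8.32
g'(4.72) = 17.64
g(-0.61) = 23.13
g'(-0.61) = 5.22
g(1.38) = 14.35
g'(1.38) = -10.09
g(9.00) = 330.00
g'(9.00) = 151.00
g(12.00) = 1008.00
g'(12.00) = 310.00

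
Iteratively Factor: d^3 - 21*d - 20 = (d + 4)*(d^2 - 4*d - 5) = (d + 1)*(d + 4)*(d - 5)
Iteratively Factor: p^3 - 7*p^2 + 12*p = (p - 4)*(p^2 - 3*p) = (p - 4)*(p - 3)*(p)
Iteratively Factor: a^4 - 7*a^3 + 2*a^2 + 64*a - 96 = (a + 3)*(a^3 - 10*a^2 + 32*a - 32) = (a - 2)*(a + 3)*(a^2 - 8*a + 16) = (a - 4)*(a - 2)*(a + 3)*(a - 4)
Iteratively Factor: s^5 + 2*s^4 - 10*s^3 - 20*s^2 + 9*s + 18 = (s + 1)*(s^4 + s^3 - 11*s^2 - 9*s + 18) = (s + 1)*(s + 3)*(s^3 - 2*s^2 - 5*s + 6) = (s + 1)*(s + 2)*(s + 3)*(s^2 - 4*s + 3) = (s - 1)*(s + 1)*(s + 2)*(s + 3)*(s - 3)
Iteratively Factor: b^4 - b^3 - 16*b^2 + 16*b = (b - 4)*(b^3 + 3*b^2 - 4*b) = (b - 4)*(b - 1)*(b^2 + 4*b) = (b - 4)*(b - 1)*(b + 4)*(b)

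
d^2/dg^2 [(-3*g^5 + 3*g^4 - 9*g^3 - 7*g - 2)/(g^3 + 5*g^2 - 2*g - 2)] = 2*g*(-3*g^8 - 45*g^7 - 207*g^6 + 378*g^5 + 51*g^4 - 459*g^3 - 419*g^2 - 258*g - 270)/(g^9 + 15*g^8 + 69*g^7 + 59*g^6 - 198*g^5 - 66*g^4 + 124*g^3 + 36*g^2 - 24*g - 8)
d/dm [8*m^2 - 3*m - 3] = 16*m - 3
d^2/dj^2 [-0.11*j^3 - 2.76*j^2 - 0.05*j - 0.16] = -0.66*j - 5.52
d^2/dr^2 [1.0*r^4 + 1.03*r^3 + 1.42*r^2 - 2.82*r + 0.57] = 12.0*r^2 + 6.18*r + 2.84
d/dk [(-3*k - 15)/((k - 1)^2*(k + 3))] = 6*(k^2 + 9*k + 14)/(k^5 + 3*k^4 - 6*k^3 - 10*k^2 + 21*k - 9)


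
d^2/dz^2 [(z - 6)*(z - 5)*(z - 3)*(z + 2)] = 12*z^2 - 72*z + 70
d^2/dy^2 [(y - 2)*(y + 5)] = 2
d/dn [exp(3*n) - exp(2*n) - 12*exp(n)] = (3*exp(2*n) - 2*exp(n) - 12)*exp(n)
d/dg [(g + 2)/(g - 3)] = -5/(g - 3)^2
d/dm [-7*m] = -7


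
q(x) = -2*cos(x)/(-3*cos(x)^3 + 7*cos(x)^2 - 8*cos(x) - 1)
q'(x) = -2*(-9*sin(x)*cos(x)^2 + 14*sin(x)*cos(x) - 8*sin(x))*cos(x)/(-3*cos(x)^3 + 7*cos(x)^2 - 8*cos(x) - 1)^2 + 2*sin(x)/(-3*cos(x)^3 + 7*cos(x)^2 - 8*cos(x) - 1) = 32*(6*cos(x)^3 - 7*cos(x)^2 - 1)*sin(x)/(-41*cos(x) + 14*cos(2*x) - 3*cos(3*x) + 10)^2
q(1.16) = 0.24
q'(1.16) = -0.30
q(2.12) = 0.19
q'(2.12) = -0.21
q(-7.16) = 0.32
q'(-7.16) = 0.22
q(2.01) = 0.22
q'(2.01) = -0.32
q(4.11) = 0.18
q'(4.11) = 0.18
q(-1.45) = 0.13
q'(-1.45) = 0.62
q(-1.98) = 0.23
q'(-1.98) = 0.38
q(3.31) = 0.12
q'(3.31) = 0.02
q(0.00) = 0.40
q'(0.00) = 0.00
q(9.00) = 0.13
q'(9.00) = -0.05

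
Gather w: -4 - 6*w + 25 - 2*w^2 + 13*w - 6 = -2*w^2 + 7*w + 15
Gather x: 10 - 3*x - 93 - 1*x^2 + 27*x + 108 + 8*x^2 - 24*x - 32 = 7*x^2 - 7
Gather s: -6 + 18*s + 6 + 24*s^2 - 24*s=24*s^2 - 6*s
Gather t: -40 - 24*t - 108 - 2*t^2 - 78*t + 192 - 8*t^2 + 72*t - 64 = -10*t^2 - 30*t - 20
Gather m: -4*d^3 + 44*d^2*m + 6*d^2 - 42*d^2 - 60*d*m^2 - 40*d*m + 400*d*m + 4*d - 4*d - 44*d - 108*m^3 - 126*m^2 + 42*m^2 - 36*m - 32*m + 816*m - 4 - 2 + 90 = -4*d^3 - 36*d^2 - 44*d - 108*m^3 + m^2*(-60*d - 84) + m*(44*d^2 + 360*d + 748) + 84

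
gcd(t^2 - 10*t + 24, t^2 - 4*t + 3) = 1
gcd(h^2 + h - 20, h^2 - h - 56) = 1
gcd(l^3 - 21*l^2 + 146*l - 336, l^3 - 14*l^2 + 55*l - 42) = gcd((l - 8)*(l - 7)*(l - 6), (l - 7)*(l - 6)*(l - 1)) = l^2 - 13*l + 42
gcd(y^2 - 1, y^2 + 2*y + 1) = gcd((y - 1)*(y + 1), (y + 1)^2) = y + 1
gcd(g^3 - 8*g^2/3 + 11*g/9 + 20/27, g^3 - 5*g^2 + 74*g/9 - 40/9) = g^2 - 3*g + 20/9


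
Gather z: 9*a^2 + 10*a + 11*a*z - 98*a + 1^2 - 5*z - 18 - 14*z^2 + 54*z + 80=9*a^2 - 88*a - 14*z^2 + z*(11*a + 49) + 63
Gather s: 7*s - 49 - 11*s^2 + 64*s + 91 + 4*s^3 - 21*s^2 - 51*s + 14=4*s^3 - 32*s^2 + 20*s + 56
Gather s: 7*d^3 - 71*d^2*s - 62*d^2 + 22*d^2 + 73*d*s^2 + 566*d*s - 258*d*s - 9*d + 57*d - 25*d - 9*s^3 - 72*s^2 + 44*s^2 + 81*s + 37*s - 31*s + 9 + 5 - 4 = 7*d^3 - 40*d^2 + 23*d - 9*s^3 + s^2*(73*d - 28) + s*(-71*d^2 + 308*d + 87) + 10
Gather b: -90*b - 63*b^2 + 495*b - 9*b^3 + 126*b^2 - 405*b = -9*b^3 + 63*b^2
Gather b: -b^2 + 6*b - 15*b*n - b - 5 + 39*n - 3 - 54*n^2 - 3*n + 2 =-b^2 + b*(5 - 15*n) - 54*n^2 + 36*n - 6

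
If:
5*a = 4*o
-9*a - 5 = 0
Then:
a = -5/9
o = -25/36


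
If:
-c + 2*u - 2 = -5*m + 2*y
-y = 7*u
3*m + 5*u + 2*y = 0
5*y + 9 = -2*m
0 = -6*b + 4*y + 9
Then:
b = 3/58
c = 221/29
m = 27/29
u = 9/29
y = -63/29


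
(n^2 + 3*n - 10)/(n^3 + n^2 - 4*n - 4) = (n + 5)/(n^2 + 3*n + 2)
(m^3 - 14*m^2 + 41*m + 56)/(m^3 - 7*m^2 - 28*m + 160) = (m^2 - 6*m - 7)/(m^2 + m - 20)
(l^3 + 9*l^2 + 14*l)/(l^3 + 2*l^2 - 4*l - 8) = l*(l + 7)/(l^2 - 4)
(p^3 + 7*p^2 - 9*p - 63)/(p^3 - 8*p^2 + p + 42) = (p^2 + 10*p + 21)/(p^2 - 5*p - 14)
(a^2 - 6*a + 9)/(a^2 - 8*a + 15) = (a - 3)/(a - 5)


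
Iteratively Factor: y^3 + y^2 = (y)*(y^2 + y) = y^2*(y + 1)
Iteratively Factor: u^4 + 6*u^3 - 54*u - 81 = (u - 3)*(u^3 + 9*u^2 + 27*u + 27) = (u - 3)*(u + 3)*(u^2 + 6*u + 9) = (u - 3)*(u + 3)^2*(u + 3)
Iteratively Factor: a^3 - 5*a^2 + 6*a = (a)*(a^2 - 5*a + 6) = a*(a - 2)*(a - 3)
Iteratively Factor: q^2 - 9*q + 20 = (q - 5)*(q - 4)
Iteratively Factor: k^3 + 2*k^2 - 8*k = (k + 4)*(k^2 - 2*k) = k*(k + 4)*(k - 2)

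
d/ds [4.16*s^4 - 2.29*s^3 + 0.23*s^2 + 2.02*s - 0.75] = 16.64*s^3 - 6.87*s^2 + 0.46*s + 2.02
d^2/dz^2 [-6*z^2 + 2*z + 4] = -12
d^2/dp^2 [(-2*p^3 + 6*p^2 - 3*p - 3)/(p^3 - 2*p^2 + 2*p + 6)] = 2*(2*p^6 + 3*p^5 + 36*p^4 - 218*p^3 + 198*p^2 - 234*p + 204)/(p^9 - 6*p^8 + 18*p^7 - 14*p^6 - 36*p^5 + 120*p^4 - 28*p^3 - 144*p^2 + 216*p + 216)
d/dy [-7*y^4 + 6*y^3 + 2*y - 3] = -28*y^3 + 18*y^2 + 2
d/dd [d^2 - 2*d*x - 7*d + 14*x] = 2*d - 2*x - 7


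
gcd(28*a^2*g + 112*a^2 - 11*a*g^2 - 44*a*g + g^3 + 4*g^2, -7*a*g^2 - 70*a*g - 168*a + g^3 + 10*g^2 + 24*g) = 7*a*g + 28*a - g^2 - 4*g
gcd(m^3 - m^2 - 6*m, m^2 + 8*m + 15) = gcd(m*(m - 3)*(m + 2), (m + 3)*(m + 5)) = 1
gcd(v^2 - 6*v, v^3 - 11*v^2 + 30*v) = v^2 - 6*v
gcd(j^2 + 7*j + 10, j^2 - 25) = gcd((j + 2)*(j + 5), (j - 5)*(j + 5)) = j + 5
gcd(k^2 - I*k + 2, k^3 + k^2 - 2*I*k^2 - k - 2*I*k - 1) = 1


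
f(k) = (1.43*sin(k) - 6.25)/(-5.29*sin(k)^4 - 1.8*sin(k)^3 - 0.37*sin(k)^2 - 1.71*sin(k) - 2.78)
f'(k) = (1.43*sin(k) - 6.25)*(21.16*sin(k)^3*cos(k) + 5.4*sin(k)^2*cos(k) + 0.74*sin(k)*cos(k) + 1.71*cos(k))/(-5.29*sin(k)^4 - 1.8*sin(k)^3 - 0.37*sin(k)^2 - 1.71*sin(k) - 2.78)^2 + 1.43*cos(k)/(-5.29*sin(k)^4 - 1.8*sin(k)^3 - 0.37*sin(k)^2 - 1.71*sin(k) - 2.78)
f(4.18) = 2.24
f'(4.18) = -2.65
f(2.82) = 1.67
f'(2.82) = 1.83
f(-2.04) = 2.08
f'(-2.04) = -2.33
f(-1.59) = 1.56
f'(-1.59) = -0.08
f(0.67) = 1.03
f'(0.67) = -1.66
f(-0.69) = 3.19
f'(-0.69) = 1.73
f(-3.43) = 1.73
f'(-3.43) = 1.81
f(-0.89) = 2.67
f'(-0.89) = 3.04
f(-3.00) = 2.54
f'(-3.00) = 2.19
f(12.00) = 3.30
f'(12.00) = -0.04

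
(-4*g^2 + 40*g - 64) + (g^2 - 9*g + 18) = -3*g^2 + 31*g - 46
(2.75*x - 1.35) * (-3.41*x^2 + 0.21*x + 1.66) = -9.3775*x^3 + 5.181*x^2 + 4.2815*x - 2.241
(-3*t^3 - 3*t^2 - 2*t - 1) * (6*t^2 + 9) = -18*t^5 - 18*t^4 - 39*t^3 - 33*t^2 - 18*t - 9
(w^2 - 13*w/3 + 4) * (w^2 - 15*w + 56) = w^4 - 58*w^3/3 + 125*w^2 - 908*w/3 + 224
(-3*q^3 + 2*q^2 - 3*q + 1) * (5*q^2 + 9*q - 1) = -15*q^5 - 17*q^4 + 6*q^3 - 24*q^2 + 12*q - 1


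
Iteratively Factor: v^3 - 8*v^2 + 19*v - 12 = (v - 3)*(v^2 - 5*v + 4) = (v - 4)*(v - 3)*(v - 1)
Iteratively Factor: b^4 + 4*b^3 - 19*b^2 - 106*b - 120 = (b + 2)*(b^3 + 2*b^2 - 23*b - 60) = (b - 5)*(b + 2)*(b^2 + 7*b + 12) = (b - 5)*(b + 2)*(b + 4)*(b + 3)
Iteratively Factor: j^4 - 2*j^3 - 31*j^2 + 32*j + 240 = (j + 4)*(j^3 - 6*j^2 - 7*j + 60) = (j + 3)*(j + 4)*(j^2 - 9*j + 20) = (j - 4)*(j + 3)*(j + 4)*(j - 5)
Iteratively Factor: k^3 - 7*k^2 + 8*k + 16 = (k + 1)*(k^2 - 8*k + 16) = (k - 4)*(k + 1)*(k - 4)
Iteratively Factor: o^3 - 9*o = (o + 3)*(o^2 - 3*o) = (o - 3)*(o + 3)*(o)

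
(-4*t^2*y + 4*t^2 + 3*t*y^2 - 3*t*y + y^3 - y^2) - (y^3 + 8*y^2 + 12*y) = -4*t^2*y + 4*t^2 + 3*t*y^2 - 3*t*y - 9*y^2 - 12*y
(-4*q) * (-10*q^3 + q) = 40*q^4 - 4*q^2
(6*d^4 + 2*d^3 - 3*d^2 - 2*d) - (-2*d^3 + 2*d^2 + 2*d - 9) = 6*d^4 + 4*d^3 - 5*d^2 - 4*d + 9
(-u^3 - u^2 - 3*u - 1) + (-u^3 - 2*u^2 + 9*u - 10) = -2*u^3 - 3*u^2 + 6*u - 11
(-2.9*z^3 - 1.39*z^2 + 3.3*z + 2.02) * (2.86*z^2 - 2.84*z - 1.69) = -8.294*z^5 + 4.2606*z^4 + 18.2866*z^3 - 1.2457*z^2 - 11.3138*z - 3.4138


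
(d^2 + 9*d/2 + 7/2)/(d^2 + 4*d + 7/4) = 2*(d + 1)/(2*d + 1)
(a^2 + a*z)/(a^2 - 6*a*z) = (a + z)/(a - 6*z)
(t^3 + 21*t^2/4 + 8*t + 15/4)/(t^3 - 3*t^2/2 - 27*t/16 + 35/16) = 4*(t^2 + 4*t + 3)/(4*t^2 - 11*t + 7)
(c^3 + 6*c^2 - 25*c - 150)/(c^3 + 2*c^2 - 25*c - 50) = (c + 6)/(c + 2)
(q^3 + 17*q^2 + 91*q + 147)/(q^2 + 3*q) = q + 14 + 49/q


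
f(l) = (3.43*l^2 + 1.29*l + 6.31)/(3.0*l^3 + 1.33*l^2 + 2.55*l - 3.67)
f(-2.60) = -0.48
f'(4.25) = -0.07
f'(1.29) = -2.96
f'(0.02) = -1.66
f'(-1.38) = -0.47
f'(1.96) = -0.60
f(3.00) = 0.42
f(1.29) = 1.65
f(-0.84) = -1.15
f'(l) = (6.86*l + 1.29)/(3.0*l^3 + 1.33*l^2 + 2.55*l - 3.67) + (-9.0*l^2 - 2.66*l - 2.55)*(3.43*l^2 + 1.29*l + 6.31)/(3.0*l^3 + 1.33*l^2 + 2.55*l - 3.67)^2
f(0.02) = -1.75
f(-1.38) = -0.88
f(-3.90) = -0.31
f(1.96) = 0.76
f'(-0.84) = -0.48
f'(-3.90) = -0.09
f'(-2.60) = -0.20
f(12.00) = 0.10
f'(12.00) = -0.01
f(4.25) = 0.28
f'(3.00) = -0.17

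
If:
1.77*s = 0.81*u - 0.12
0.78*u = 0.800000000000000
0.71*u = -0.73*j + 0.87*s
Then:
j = -0.52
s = 0.40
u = 1.03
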